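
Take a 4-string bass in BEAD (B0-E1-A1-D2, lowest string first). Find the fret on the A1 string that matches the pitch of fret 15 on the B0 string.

5

Fret 15 on B0 is MIDI 23 + 15 = 38 (D2). On the A1 string (open MIDI 33), that pitch is 38 − 33 = fret 5.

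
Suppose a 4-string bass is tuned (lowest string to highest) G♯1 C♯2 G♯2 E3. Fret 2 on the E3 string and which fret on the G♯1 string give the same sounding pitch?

E3 at fret 2 is E3 + 2 semitones = F♯3.
The open G♯1 string is 20 semitones below the open E3, so the same pitch on the G♯1 string lies at fret 2 + 20 = 22.

22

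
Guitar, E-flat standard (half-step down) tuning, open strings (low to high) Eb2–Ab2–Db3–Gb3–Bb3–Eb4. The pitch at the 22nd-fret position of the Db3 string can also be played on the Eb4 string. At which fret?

8

Db3 at fret 22 is Db3 + 22 semitones = B4.
The open Eb4 string is 14 semitones above the open Db3, so the same pitch on the Eb4 string lies at fret 22 − 14 = 8.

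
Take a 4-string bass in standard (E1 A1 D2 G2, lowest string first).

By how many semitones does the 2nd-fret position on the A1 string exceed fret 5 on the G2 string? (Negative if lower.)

A1 at fret 2 → B1 (MIDI 35); G2 at fret 5 → C3 (MIDI 48).
35 − 48 = -13, so the two pitches are 13 semitones apart.

-13 semitones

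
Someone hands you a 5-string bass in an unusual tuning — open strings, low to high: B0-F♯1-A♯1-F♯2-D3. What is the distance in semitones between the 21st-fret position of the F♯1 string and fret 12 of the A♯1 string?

F♯1 at fret 21 → D♯3 (MIDI 51); A♯1 at fret 12 → A♯2 (MIDI 46).
51 − 46 = 5, so the two pitches are 5 semitones apart, with D♯3 the higher.

5 semitones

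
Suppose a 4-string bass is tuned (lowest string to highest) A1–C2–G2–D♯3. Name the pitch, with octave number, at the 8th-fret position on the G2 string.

G2 is MIDI 43. Adding 8 gives 51, which is D♯3.
(Equivalently spelled E♭3.)

D♯3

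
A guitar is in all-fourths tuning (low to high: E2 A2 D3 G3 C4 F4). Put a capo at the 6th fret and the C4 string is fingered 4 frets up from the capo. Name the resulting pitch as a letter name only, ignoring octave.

The capo raises the open C4 by 6 semitones to F♯4; fretting 4 more gives C4 + 6 + 4 = C4 + 10 semitones, landing on A♯.

A♯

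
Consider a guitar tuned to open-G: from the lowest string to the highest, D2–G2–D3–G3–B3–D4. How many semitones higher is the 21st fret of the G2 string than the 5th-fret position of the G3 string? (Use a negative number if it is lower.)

4 semitones

G2 at fret 21 → E4 (MIDI 64); G3 at fret 5 → C4 (MIDI 60).
64 − 60 = 4, so the two pitches are 4 semitones apart.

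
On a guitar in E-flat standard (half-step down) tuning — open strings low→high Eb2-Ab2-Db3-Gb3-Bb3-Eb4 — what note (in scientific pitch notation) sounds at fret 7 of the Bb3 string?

Bb3 is MIDI 58. Adding 7 gives 65, which is F4.

F4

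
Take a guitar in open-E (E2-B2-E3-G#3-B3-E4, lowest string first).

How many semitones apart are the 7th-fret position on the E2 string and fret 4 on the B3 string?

E2 at fret 7 → B2 (MIDI 47); B3 at fret 4 → D#4 (MIDI 63).
47 − 63 = -16, so the two pitches are 16 semitones apart, with D#4 the higher.

16 semitones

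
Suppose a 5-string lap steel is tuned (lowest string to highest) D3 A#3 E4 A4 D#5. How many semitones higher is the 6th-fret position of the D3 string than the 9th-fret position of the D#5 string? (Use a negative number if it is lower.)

-28 semitones

D3 at fret 6 → G#3 (MIDI 56); D#5 at fret 9 → C6 (MIDI 84).
56 − 84 = -28, so the two pitches are 28 semitones apart.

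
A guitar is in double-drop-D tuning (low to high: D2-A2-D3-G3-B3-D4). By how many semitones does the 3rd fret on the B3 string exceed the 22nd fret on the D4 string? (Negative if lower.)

B3 at fret 3 → D4 (MIDI 62); D4 at fret 22 → C6 (MIDI 84).
62 − 84 = -22, so the two pitches are 22 semitones apart.

-22 semitones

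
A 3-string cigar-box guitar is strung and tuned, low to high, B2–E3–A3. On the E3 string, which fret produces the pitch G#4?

G#4 is 16 semitones above the open E3 (E–F–F#–G–…–F#–G–G#), so it sits at fret 16.

16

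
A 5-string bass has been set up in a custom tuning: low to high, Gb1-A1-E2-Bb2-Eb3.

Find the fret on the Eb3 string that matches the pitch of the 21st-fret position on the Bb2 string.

16

Bb2 at fret 21 is Bb2 + 21 semitones = G4.
The open Eb3 string is 5 semitones above the open Bb2, so the same pitch on the Eb3 string lies at fret 21 − 5 = 16.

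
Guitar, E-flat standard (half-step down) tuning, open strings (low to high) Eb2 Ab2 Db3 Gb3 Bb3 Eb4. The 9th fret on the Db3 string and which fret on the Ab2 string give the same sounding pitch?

Db3 at fret 9 is Db3 + 9 semitones = Bb3.
The open Ab2 string is 5 semitones below the open Db3, so the same pitch on the Ab2 string lies at fret 9 + 5 = 14.

14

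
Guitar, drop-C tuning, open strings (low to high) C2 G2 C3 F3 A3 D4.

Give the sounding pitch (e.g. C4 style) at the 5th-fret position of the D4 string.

The open D4 string plus 5 semitones: D–D#–E–F–F#–G.
No B→C boundary is crossed, so the octave stays at 4.

G4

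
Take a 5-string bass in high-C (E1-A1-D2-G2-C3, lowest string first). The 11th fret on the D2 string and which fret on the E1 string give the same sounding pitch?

Fret 11 on D2 is MIDI 38 + 11 = 49 (C#3). On the E1 string (open MIDI 28), that pitch is 49 − 28 = fret 21.

21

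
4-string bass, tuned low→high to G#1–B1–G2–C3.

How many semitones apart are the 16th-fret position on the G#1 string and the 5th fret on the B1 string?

G#1 at fret 16 → C3 (MIDI 48); B1 at fret 5 → E2 (MIDI 40).
48 − 40 = 8, so the two pitches are 8 semitones apart, with C3 the higher.

8 semitones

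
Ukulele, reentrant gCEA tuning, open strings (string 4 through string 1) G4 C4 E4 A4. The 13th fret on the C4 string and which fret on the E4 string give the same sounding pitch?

9

C4 at fret 13 is C4 + 13 semitones = C♯5.
The open E4 string is 4 semitones above the open C4, so the same pitch on the E4 string lies at fret 13 − 4 = 9.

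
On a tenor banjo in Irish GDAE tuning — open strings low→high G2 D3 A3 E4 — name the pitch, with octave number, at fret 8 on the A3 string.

F4

A3 is MIDI 57. Adding 8 gives 65, which is F4.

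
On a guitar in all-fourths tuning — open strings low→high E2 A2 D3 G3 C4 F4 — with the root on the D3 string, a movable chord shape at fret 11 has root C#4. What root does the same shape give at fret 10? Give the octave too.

Moving from fret 11 to fret 10 shifts the root by -1 semitone.
C#4 down 1 semitone is C4.

C4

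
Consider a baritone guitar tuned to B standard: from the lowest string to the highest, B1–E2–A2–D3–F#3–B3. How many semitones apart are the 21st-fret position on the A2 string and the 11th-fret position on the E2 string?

15 semitones

A2 at fret 21 → F#4 (MIDI 66); E2 at fret 11 → D#3 (MIDI 51).
66 − 51 = 15, so the two pitches are 15 semitones apart, with F#4 the higher.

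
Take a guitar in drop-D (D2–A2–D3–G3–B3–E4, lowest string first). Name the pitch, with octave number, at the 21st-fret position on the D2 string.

B3

The open D2 string plus 21 semitones: D–D#–E–F–…–A–A#–B.
The walk passes from B into C once, so the octave number goes from 2 to 3.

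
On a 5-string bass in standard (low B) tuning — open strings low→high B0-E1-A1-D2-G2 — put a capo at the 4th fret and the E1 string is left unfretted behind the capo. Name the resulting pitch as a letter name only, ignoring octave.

G#

The capo raises the open E1 by 4 semitones to G#1; fretting 0 more gives E1 + 4 + 0 = E1 + 4 semitones, landing on G#.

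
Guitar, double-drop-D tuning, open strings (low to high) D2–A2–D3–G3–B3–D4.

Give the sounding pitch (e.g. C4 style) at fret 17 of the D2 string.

G3

The open D2 string plus 17 semitones: D–D#–E–F–…–F–F#–G.
The walk passes from B into C once, so the octave number goes from 2 to 3.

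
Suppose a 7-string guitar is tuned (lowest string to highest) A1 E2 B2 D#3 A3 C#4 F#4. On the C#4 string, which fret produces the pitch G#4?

G#4 is 7 semitones above the open C#4 (C#–D–D#–E–F–F#–G–G#), so it sits at fret 7.

7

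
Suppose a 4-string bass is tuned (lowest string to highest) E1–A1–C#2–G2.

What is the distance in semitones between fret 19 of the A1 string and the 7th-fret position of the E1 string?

A1 at fret 19 → E3 (MIDI 52); E1 at fret 7 → B1 (MIDI 35).
52 − 35 = 17, so the two pitches are 17 semitones apart, with E3 the higher.

17 semitones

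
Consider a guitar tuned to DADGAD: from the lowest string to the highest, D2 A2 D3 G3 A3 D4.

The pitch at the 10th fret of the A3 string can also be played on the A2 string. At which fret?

Fret 10 on A3 is MIDI 57 + 10 = 67 (G4). On the A2 string (open MIDI 45), that pitch is 67 − 45 = fret 22.

22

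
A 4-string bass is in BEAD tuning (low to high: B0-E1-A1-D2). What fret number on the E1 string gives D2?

D2 is 10 semitones above the open E1 (E–F–F#–G–…–C–C#–D), so it sits at fret 10.

10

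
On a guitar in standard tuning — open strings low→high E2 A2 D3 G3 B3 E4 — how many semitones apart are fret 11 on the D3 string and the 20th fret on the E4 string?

23 semitones

D3 at fret 11 → C♯4 (MIDI 61); E4 at fret 20 → C6 (MIDI 84).
61 − 84 = -23, so the two pitches are 23 semitones apart, with C6 the higher.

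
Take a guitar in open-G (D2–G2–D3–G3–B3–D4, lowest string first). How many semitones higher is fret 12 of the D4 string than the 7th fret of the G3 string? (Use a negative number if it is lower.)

12 semitones

D4 at fret 12 → D5 (MIDI 74); G3 at fret 7 → D4 (MIDI 62).
74 − 62 = 12, so the two pitches are 12 semitones apart.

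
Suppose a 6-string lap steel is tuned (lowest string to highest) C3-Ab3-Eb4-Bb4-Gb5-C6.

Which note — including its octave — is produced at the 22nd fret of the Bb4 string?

Bb4 is MIDI 70. Adding 22 gives 92, which is Ab6.
(Equivalently spelled G#6.)

Ab6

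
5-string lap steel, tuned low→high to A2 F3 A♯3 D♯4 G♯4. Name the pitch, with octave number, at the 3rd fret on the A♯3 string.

A♯3 is MIDI 58. Adding 3 gives 61, which is C♯4.
(Equivalently spelled D♭4.)

C♯4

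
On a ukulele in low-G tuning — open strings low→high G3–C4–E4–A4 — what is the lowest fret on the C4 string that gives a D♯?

3

From C4, count semitones up the chromatic scale until reaching D♯: C–C#–D–D# — 3 steps.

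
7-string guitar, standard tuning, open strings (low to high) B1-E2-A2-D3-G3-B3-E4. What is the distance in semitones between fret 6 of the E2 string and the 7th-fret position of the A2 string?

6 semitones

E2 at fret 6 → A#2 (MIDI 46); A2 at fret 7 → E3 (MIDI 52).
46 − 52 = -6, so the two pitches are 6 semitones apart, with E3 the higher.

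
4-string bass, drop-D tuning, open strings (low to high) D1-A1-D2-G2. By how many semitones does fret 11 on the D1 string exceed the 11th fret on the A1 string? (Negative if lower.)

D1 at fret 11 → C#2 (MIDI 37); A1 at fret 11 → G#2 (MIDI 44).
37 − 44 = -7, so the two pitches are 7 semitones apart.

-7 semitones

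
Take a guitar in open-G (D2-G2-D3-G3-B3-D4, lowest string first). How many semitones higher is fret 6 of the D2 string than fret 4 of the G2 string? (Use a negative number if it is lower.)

-3 semitones

D2 at fret 6 → G#2 (MIDI 44); G2 at fret 4 → B2 (MIDI 47).
44 − 47 = -3, so the two pitches are 3 semitones apart.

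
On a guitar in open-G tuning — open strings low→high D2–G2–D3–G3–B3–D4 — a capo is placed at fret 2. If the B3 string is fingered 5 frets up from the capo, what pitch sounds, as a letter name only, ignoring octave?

F♯

The capo raises the open B3 by 2 semitones to C♯4; fretting 5 more gives B3 + 2 + 5 = B3 + 7 semitones, landing on F♯.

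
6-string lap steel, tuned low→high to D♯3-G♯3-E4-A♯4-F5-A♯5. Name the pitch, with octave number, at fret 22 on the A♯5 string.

G♯7

Each fret is one semitone, so A♯5 + 22 = G♯7.
(Equivalently spelled A♭7.)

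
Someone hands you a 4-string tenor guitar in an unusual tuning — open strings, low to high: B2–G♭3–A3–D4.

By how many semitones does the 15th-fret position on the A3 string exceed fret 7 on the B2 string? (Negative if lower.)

18 semitones

A3 at fret 15 → C5 (MIDI 72); B2 at fret 7 → G♭3 (MIDI 54).
72 − 54 = 18, so the two pitches are 18 semitones apart.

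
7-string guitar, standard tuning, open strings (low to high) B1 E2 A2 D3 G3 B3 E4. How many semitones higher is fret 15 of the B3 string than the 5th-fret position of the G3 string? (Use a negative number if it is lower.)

14 semitones

B3 at fret 15 → D5 (MIDI 74); G3 at fret 5 → C4 (MIDI 60).
74 − 60 = 14, so the two pitches are 14 semitones apart.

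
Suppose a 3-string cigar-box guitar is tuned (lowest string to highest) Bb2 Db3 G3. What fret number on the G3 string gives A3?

A3 is 2 semitones above the open G3 (G–Ab–A), so it sits at fret 2.

2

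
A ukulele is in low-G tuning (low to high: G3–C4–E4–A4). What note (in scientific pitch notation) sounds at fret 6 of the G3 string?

G3 is MIDI 55. Adding 6 gives 61, which is C#4.

C#4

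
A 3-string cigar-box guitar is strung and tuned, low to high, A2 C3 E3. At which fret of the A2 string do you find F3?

F3 is 8 semitones above the open A2 (A–A#–B–C–C#–D–D#–E–F), so it sits at fret 8.

8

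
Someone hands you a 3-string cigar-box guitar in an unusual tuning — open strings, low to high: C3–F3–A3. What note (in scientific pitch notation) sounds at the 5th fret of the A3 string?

Each fret is one semitone, so A3 + 5 = D4.

D4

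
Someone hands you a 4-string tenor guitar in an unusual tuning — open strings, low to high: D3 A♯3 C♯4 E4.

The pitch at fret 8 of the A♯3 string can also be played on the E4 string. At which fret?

2

A♯3 at fret 8 is A♯3 + 8 semitones = F♯4.
The open E4 string is 6 semitones above the open A♯3, so the same pitch on the E4 string lies at fret 8 − 6 = 2.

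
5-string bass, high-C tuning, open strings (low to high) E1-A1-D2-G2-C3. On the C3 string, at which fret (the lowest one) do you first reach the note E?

4

From C3, count semitones up the chromatic scale until reaching E: C–C#–D–D#–E — 4 steps.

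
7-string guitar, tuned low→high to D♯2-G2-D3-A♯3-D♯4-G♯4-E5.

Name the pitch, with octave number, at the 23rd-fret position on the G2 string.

F♯4

The open G2 string plus 23 semitones: G–G#–A–A#–…–E–F–F#.
The walk passes from B into C 2 times, so the octave number goes from 2 to 4.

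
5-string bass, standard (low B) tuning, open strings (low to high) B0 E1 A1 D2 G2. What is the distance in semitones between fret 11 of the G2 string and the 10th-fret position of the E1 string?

G2 at fret 11 → F♯3 (MIDI 54); E1 at fret 10 → D2 (MIDI 38).
54 − 38 = 16, so the two pitches are 16 semitones apart, with F♯3 the higher.

16 semitones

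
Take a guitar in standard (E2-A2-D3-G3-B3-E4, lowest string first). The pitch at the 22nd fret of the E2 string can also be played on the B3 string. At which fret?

Fret 22 on E2 is MIDI 40 + 22 = 62 (D4). On the B3 string (open MIDI 59), that pitch is 62 − 59 = fret 3.

3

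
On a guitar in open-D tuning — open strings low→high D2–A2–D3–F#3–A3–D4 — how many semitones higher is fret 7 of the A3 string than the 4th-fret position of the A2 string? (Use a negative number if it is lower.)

A3 at fret 7 → E4 (MIDI 64); A2 at fret 4 → C#3 (MIDI 49).
64 − 49 = 15, so the two pitches are 15 semitones apart.

15 semitones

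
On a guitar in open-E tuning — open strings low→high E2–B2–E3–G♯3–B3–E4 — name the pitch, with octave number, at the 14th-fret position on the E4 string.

F♯5

The open E4 string plus 14 semitones: E–F–F#–G–…–E–F–F#.
The walk passes from B into C once, so the octave number goes from 4 to 5.
(Equivalently spelled G♭5.)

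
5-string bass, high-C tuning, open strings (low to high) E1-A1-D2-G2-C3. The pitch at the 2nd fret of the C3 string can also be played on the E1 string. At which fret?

Fret 2 on C3 is MIDI 48 + 2 = 50 (D3). On the E1 string (open MIDI 28), that pitch is 50 − 28 = fret 22.

22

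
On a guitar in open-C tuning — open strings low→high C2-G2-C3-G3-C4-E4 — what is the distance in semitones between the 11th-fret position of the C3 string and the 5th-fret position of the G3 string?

1 semitone

C3 at fret 11 → B3 (MIDI 59); G3 at fret 5 → C4 (MIDI 60).
59 − 60 = -1, so the two pitches are 1 semitone apart, with C4 the higher.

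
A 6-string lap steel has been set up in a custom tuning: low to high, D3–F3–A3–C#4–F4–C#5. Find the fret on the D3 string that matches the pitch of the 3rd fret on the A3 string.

10

Fret 3 on A3 is MIDI 57 + 3 = 60 (C4). On the D3 string (open MIDI 50), that pitch is 60 − 50 = fret 10.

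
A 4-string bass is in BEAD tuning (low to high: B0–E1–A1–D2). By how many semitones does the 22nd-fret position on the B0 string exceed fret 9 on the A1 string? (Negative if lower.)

B0 at fret 22 → A2 (MIDI 45); A1 at fret 9 → F♯2 (MIDI 42).
45 − 42 = 3, so the two pitches are 3 semitones apart.

3 semitones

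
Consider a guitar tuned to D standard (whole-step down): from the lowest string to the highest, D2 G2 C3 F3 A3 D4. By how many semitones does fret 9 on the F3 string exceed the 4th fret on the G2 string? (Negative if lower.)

F3 at fret 9 → D4 (MIDI 62); G2 at fret 4 → B2 (MIDI 47).
62 − 47 = 15, so the two pitches are 15 semitones apart.

15 semitones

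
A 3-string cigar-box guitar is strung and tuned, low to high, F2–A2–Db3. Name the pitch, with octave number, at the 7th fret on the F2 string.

C3

Each fret is one semitone, so F2 + 7 = C3.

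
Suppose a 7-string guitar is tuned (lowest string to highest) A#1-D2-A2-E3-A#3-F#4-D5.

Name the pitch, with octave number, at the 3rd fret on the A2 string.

Each fret is one semitone, so A2 + 3 = C3.

C3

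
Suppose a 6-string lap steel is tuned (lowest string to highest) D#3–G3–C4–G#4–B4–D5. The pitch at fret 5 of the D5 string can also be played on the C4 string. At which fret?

19

Fret 5 on D5 is MIDI 74 + 5 = 79 (G5). On the C4 string (open MIDI 60), that pitch is 79 − 60 = fret 19.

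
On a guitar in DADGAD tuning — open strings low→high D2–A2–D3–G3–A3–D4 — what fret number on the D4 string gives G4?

G4 is 5 semitones above the open D4 (D–D#–E–F–F#–G), so it sits at fret 5.

5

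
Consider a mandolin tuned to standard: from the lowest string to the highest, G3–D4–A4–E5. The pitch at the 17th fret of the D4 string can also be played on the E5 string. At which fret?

3

Fret 17 on D4 is MIDI 62 + 17 = 79 (G5). On the E5 string (open MIDI 76), that pitch is 79 − 76 = fret 3.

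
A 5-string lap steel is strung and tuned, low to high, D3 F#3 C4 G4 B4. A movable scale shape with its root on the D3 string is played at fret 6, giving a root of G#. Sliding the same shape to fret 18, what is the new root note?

Moving from fret 6 to fret 18 shifts the root by 12 semitones.
G# up 12 semitones is G#.

G#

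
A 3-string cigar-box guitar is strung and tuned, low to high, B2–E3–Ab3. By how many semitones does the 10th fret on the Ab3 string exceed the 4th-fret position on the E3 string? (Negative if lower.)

10 semitones

Ab3 at fret 10 → Gb4 (MIDI 66); E3 at fret 4 → Ab3 (MIDI 56).
66 − 56 = 10, so the two pitches are 10 semitones apart.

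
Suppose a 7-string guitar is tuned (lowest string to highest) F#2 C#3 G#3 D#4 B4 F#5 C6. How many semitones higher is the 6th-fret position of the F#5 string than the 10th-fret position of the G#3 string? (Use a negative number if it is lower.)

18 semitones

F#5 at fret 6 → C6 (MIDI 84); G#3 at fret 10 → F#4 (MIDI 66).
84 − 66 = 18, so the two pitches are 18 semitones apart.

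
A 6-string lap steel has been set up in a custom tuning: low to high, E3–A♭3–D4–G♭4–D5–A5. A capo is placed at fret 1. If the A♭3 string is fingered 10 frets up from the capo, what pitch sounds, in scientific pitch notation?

The capo raises the open A♭3 by 1 semitone to A3; fretting 10 more gives A♭3 + 1 + 10 = A♭3 + 11 semitones = G4.

G4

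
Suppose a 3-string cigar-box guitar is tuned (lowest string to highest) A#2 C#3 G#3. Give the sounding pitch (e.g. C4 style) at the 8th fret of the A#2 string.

Each fret is one semitone, so A#2 + 8 = F#3.
(Equivalently spelled Gb3.)

F#3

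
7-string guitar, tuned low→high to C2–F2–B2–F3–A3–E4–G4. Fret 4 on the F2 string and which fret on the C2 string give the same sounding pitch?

Fret 4 on F2 is MIDI 41 + 4 = 45 (A2). On the C2 string (open MIDI 36), that pitch is 45 − 36 = fret 9.

9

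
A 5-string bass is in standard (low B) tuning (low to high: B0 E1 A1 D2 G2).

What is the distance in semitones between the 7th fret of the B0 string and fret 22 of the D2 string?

30 semitones

B0 at fret 7 → F#1 (MIDI 30); D2 at fret 22 → C4 (MIDI 60).
30 − 60 = -30, so the two pitches are 30 semitones apart, with C4 the higher.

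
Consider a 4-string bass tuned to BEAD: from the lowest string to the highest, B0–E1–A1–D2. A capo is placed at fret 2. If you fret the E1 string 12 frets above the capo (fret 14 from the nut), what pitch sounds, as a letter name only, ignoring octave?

F#

The capo raises the open E1 by 2 semitones to F#1; fretting 12 more gives E1 + 2 + 12 = E1 + 14 semitones, landing on F#.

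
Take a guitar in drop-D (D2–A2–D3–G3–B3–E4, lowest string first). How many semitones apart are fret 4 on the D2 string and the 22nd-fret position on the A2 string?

25 semitones

D2 at fret 4 → F#2 (MIDI 42); A2 at fret 22 → G4 (MIDI 67).
42 − 67 = -25, so the two pitches are 25 semitones apart, with G4 the higher.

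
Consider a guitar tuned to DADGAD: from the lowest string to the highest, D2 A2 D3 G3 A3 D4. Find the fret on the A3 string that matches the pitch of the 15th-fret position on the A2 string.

Fret 15 on A2 is MIDI 45 + 15 = 60 (C4). On the A3 string (open MIDI 57), that pitch is 60 − 57 = fret 3.

3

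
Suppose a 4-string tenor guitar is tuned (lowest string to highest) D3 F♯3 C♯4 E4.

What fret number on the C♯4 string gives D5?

D5 is 13 semitones above the open C♯4 (C#–D–D#–E–…–C–C#–D), so it sits at fret 13.

13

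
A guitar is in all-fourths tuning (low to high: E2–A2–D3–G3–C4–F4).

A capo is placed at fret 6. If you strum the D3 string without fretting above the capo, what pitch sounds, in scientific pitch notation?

G♯3

The capo raises the open D3 by 6 semitones to G♯3; fretting 0 more gives D3 + 6 + 0 = D3 + 6 semitones = G♯3.
(Also written A♭.)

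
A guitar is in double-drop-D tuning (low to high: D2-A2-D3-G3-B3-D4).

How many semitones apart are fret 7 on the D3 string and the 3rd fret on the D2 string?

D3 at fret 7 → A3 (MIDI 57); D2 at fret 3 → F2 (MIDI 41).
57 − 41 = 16, so the two pitches are 16 semitones apart, with A3 the higher.

16 semitones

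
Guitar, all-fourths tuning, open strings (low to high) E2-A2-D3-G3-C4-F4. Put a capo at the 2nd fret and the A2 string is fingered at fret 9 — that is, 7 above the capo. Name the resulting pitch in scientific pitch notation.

The capo raises the open A2 by 2 semitones to B2; fretting 7 more gives A2 + 2 + 7 = A2 + 9 semitones = F#3.

F#3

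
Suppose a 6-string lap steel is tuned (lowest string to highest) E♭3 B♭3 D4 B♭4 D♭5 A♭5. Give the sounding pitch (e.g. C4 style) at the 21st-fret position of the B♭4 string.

G6

B♭4 is MIDI 70. Adding 21 gives 91, which is G6.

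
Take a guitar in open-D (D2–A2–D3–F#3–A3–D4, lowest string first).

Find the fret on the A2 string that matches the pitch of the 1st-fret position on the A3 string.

A3 at fret 1 is A3 + 1 semitone = A#3.
The open A2 string is 12 semitones below the open A3, so the same pitch on the A2 string lies at fret 1 + 12 = 13.

13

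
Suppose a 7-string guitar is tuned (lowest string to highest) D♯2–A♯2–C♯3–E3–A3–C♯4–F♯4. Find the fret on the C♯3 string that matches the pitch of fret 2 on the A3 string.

Fret 2 on A3 is MIDI 57 + 2 = 59 (B3). On the C♯3 string (open MIDI 49), that pitch is 59 − 49 = fret 10.

10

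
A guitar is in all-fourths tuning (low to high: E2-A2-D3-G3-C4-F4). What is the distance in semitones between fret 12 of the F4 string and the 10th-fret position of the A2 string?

22 semitones

F4 at fret 12 → F5 (MIDI 77); A2 at fret 10 → G3 (MIDI 55).
77 − 55 = 22, so the two pitches are 22 semitones apart, with F5 the higher.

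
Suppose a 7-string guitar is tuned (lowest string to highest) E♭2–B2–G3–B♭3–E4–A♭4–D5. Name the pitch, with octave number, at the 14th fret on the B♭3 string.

Each fret is one semitone, so B♭3 + 14 = C5.

C5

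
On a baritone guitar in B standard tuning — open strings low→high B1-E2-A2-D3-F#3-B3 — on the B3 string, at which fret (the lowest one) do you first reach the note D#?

4

From B3, count semitones up the chromatic scale until reaching D#: B–C–C#–D–D# — 4 steps.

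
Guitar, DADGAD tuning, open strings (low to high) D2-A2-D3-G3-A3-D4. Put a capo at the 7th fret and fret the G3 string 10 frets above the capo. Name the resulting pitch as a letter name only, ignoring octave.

C

The capo raises the open G3 by 7 semitones to D4; fretting 10 more gives G3 + 7 + 10 = G3 + 17 semitones, landing on C.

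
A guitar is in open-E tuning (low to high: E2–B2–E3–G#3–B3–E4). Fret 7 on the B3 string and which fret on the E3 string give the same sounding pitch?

14

B3 at fret 7 is B3 + 7 semitones = F#4.
The open E3 string is 7 semitones below the open B3, so the same pitch on the E3 string lies at fret 7 + 7 = 14.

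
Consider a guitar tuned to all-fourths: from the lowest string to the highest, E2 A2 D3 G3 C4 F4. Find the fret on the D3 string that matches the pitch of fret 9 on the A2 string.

Fret 9 on A2 is MIDI 45 + 9 = 54 (F#3). On the D3 string (open MIDI 50), that pitch is 54 − 50 = fret 4.

4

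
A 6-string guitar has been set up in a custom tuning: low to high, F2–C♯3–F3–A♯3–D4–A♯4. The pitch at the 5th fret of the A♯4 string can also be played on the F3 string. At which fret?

22

A♯4 at fret 5 is A♯4 + 5 semitones = D♯5.
The open F3 string is 17 semitones below the open A♯4, so the same pitch on the F3 string lies at fret 5 + 17 = 22.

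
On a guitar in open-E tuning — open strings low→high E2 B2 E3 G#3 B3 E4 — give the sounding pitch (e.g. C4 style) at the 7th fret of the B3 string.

The open B3 string plus 7 semitones: B–C–C#–D–D#–E–F–F#.
The walk passes from B into C once, so the octave number goes from 3 to 4.
(Equivalently spelled Gb4.)

F#4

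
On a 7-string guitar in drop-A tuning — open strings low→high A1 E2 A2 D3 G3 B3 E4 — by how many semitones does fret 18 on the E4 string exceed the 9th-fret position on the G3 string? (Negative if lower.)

E4 at fret 18 → A#5 (MIDI 82); G3 at fret 9 → E4 (MIDI 64).
82 − 64 = 18, so the two pitches are 18 semitones apart.

18 semitones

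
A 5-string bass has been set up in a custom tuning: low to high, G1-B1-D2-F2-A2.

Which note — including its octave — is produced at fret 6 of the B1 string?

Each fret is one semitone, so B1 + 6 = F2.

F2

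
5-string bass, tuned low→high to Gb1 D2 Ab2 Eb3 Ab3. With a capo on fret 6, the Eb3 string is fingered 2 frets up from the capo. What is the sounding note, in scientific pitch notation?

B3

The capo raises the open Eb3 by 6 semitones to A3; fretting 2 more gives Eb3 + 6 + 2 = Eb3 + 8 semitones = B3.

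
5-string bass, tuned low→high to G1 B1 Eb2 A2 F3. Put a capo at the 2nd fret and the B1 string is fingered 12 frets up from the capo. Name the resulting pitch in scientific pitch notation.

The capo raises the open B1 by 2 semitones to Db2; fretting 12 more gives B1 + 2 + 12 = B1 + 14 semitones = Db3.
(Also written C#.)

Db3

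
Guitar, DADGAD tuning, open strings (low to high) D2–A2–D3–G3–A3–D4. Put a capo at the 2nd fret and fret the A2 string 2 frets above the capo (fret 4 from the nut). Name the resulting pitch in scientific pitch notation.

The capo raises the open A2 by 2 semitones to B2; fretting 2 more gives A2 + 2 + 2 = A2 + 4 semitones = C♯3.

C♯3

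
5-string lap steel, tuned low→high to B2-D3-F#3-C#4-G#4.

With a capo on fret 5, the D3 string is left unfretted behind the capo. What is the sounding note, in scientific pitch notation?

G3

The capo raises the open D3 by 5 semitones to G3; fretting 0 more gives D3 + 5 + 0 = D3 + 5 semitones = G3.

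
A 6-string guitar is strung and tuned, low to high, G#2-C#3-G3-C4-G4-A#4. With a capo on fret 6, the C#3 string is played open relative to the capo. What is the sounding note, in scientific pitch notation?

The capo raises the open C#3 by 6 semitones to G3; fretting 0 more gives C#3 + 6 + 0 = C#3 + 6 semitones = G3.

G3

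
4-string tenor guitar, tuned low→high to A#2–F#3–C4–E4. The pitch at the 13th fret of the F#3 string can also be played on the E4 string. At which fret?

3

Fret 13 on F#3 is MIDI 54 + 13 = 67 (G4). On the E4 string (open MIDI 64), that pitch is 67 − 64 = fret 3.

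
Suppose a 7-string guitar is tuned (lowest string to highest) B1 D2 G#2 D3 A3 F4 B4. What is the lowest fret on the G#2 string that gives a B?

3

From G#2, count semitones up the chromatic scale until reaching B: G#–A–A#–B — 3 steps.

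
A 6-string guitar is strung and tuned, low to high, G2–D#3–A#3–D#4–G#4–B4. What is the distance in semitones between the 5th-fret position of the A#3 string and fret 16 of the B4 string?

A#3 at fret 5 → D#4 (MIDI 63); B4 at fret 16 → D#6 (MIDI 87).
63 − 87 = -24, so the two pitches are 24 semitones apart, with D#6 the higher.

24 semitones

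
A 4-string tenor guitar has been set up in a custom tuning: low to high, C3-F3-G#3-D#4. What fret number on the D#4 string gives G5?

16

G5 is 16 semitones above the open D#4 (D#–E–F–F#–…–F–F#–G), so it sits at fret 16.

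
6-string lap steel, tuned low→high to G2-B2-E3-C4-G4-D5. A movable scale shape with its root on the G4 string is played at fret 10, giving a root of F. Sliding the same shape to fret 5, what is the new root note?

C

Moving from fret 10 to fret 5 shifts the root by -5 semitones.
F down 5 semitones is C.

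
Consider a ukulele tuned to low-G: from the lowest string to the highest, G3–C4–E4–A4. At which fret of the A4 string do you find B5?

B5 is 14 semitones above the open A4 (A–A#–B–C–…–A–A#–B), so it sits at fret 14.

14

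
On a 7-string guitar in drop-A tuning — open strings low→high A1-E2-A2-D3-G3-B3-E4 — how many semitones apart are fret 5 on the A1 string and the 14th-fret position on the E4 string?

40 semitones

A1 at fret 5 → D2 (MIDI 38); E4 at fret 14 → F♯5 (MIDI 78).
38 − 78 = -40, so the two pitches are 40 semitones apart, with F♯5 the higher.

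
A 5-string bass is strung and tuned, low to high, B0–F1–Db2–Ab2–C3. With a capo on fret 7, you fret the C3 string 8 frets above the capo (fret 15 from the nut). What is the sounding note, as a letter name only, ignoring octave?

The capo raises the open C3 by 7 semitones to G3; fretting 8 more gives C3 + 7 + 8 = C3 + 15 semitones, landing on Eb.

Eb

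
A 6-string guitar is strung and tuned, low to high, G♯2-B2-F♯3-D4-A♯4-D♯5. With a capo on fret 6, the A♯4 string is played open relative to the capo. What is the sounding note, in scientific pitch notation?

The capo raises the open A♯4 by 6 semitones to E5; fretting 0 more gives A♯4 + 6 + 0 = A♯4 + 6 semitones = E5.

E5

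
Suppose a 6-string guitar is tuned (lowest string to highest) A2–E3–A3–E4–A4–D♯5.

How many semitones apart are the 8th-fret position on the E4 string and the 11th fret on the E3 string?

9 semitones

E4 at fret 8 → C5 (MIDI 72); E3 at fret 11 → D♯4 (MIDI 63).
72 − 63 = 9, so the two pitches are 9 semitones apart, with C5 the higher.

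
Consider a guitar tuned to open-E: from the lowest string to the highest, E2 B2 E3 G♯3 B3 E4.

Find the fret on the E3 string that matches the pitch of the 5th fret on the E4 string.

17

Fret 5 on E4 is MIDI 64 + 5 = 69 (A4). On the E3 string (open MIDI 52), that pitch is 69 − 52 = fret 17.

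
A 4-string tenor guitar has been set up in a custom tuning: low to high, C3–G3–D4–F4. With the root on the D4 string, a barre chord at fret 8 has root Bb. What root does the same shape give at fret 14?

Moving from fret 8 to fret 14 shifts the root by 6 semitones.
Bb up 6 semitones is E.

E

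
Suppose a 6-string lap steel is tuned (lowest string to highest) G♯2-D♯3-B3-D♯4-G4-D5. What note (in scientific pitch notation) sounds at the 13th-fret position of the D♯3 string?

D♯3 is MIDI 51. Adding 13 gives 64, which is E4.

E4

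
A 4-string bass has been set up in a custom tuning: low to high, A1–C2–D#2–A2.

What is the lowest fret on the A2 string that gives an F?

From A2, count semitones up the chromatic scale until reaching F: A–A#–B–C–C#–D–D#–E–F — 8 steps.

8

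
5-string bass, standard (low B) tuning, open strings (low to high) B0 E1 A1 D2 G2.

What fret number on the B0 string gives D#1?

D#1 is 4 semitones above the open B0 (B–C–C#–D–D#), so it sits at fret 4.

4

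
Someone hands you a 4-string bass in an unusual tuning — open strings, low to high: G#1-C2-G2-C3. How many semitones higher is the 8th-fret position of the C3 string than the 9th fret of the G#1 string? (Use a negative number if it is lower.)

C3 at fret 8 → G#3 (MIDI 56); G#1 at fret 9 → F2 (MIDI 41).
56 − 41 = 15, so the two pitches are 15 semitones apart.

15 semitones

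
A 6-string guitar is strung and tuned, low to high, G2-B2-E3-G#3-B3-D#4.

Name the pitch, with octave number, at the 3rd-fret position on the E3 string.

The open E3 string plus 3 semitones: E–F–F#–G.
No B→C boundary is crossed, so the octave stays at 3.

G3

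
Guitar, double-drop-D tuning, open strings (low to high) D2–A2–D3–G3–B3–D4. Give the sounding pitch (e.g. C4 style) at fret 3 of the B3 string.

B3 is MIDI 59. Adding 3 gives 62, which is D4.

D4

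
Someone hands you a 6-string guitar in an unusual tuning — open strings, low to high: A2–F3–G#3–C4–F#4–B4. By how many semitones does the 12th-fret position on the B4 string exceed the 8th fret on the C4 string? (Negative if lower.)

15 semitones

B4 at fret 12 → B5 (MIDI 83); C4 at fret 8 → G#4 (MIDI 68).
83 − 68 = 15, so the two pitches are 15 semitones apart.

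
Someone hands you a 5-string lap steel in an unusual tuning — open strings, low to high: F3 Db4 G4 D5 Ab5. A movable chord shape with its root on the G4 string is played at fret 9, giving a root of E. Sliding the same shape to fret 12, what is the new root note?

Moving from fret 9 to fret 12 shifts the root by 3 semitones.
E up 3 semitones is G.

G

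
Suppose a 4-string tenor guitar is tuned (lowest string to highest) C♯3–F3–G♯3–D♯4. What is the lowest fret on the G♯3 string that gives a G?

From G♯3, count semitones up the chromatic scale until reaching G: G#–A–A#–B–…–F–F#–G — 11 steps.

11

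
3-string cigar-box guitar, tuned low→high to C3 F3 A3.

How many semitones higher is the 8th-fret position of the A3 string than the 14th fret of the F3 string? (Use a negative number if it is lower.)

-2 semitones

A3 at fret 8 → F4 (MIDI 65); F3 at fret 14 → G4 (MIDI 67).
65 − 67 = -2, so the two pitches are 2 semitones apart.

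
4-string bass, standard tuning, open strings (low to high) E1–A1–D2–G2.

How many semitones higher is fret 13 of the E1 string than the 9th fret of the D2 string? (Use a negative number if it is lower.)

-6 semitones

E1 at fret 13 → F2 (MIDI 41); D2 at fret 9 → B2 (MIDI 47).
41 − 47 = -6, so the two pitches are 6 semitones apart.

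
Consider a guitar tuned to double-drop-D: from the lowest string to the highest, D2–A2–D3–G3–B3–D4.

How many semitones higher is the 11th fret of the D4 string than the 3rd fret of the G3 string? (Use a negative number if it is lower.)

15 semitones

D4 at fret 11 → C#5 (MIDI 73); G3 at fret 3 → A#3 (MIDI 58).
73 − 58 = 15, so the two pitches are 15 semitones apart.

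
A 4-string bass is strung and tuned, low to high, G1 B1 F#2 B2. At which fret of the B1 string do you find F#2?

7

F#2 is 7 semitones above the open B1 (B–C–C#–D–D#–E–F–F#), so it sits at fret 7.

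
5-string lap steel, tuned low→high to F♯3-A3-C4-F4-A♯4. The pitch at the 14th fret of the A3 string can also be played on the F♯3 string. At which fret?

A3 at fret 14 is A3 + 14 semitones = B4.
The open F♯3 string is 3 semitones below the open A3, so the same pitch on the F♯3 string lies at fret 14 + 3 = 17.

17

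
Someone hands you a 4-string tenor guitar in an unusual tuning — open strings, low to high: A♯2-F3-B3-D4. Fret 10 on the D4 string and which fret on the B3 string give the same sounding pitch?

13

D4 at fret 10 is D4 + 10 semitones = C5.
The open B3 string is 3 semitones below the open D4, so the same pitch on the B3 string lies at fret 10 + 3 = 13.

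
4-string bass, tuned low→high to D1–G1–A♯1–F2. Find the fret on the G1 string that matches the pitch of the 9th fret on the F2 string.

19

F2 at fret 9 is F2 + 9 semitones = D3.
The open G1 string is 10 semitones below the open F2, so the same pitch on the G1 string lies at fret 9 + 10 = 19.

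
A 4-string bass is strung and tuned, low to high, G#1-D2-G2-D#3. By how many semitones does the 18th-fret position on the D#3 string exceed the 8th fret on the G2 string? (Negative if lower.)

18 semitones

D#3 at fret 18 → A4 (MIDI 69); G2 at fret 8 → D#3 (MIDI 51).
69 − 51 = 18, so the two pitches are 18 semitones apart.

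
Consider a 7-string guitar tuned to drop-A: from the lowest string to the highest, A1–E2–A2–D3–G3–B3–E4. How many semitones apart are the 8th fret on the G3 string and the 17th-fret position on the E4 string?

18 semitones

G3 at fret 8 → D#4 (MIDI 63); E4 at fret 17 → A5 (MIDI 81).
63 − 81 = -18, so the two pitches are 18 semitones apart, with A5 the higher.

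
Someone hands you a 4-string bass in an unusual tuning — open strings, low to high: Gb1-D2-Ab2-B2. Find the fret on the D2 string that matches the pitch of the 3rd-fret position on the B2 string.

B2 at fret 3 is B2 + 3 semitones = D3.
The open D2 string is 9 semitones below the open B2, so the same pitch on the D2 string lies at fret 3 + 9 = 12.

12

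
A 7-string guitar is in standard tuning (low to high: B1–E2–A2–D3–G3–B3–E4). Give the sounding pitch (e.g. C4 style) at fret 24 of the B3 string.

The open B3 string plus 24 semitones: B–C–C#–D–…–A–A#–B.
The walk passes from B into C 2 times, so the octave number goes from 3 to 5.

B5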